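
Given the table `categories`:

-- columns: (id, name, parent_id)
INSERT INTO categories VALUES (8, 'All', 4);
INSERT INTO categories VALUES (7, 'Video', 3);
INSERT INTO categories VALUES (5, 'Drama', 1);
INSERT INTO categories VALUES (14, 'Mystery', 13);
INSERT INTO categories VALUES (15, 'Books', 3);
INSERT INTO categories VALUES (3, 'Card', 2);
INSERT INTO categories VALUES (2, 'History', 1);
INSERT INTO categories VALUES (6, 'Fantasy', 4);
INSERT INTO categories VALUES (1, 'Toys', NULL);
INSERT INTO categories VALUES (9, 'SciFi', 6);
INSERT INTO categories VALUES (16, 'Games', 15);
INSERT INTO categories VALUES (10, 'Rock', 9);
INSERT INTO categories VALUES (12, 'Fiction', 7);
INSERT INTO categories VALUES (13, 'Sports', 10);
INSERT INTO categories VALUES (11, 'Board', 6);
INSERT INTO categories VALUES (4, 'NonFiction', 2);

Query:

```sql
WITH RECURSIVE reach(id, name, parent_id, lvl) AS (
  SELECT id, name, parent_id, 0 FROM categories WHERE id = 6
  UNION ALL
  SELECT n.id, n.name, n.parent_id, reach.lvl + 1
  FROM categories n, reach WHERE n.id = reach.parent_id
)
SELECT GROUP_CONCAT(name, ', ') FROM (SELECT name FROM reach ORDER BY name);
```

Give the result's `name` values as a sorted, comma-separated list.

Base: id=6 (Fantasy), parent_id=4, lvl 0.
Iteration 1: join on id=4 -> NonFiction (id 4, parent_id=2, lvl 1).
Iteration 2: join on id=2 -> History (id 2, parent_id=1, lvl 2).
Iteration 3: join on id=1 -> Toys (id 1, parent_id=NULL, lvl 3).
Iteration 4: parent_id is NULL; no match; recursion stops.

Fantasy, History, NonFiction, Toys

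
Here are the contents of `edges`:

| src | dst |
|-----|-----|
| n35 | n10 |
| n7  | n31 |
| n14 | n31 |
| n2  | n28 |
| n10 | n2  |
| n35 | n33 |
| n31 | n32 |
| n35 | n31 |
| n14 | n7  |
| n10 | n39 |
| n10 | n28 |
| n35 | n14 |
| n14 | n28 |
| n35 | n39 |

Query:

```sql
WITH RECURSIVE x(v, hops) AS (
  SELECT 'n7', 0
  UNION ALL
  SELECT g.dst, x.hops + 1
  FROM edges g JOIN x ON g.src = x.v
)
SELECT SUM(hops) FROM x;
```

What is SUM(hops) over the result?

3

Base: (n7, hops=0).
Iteration 1: edges from {n7} -> (n31, hops=1).
Iteration 2: edges from {n31} -> (n32, hops=2).
Iteration 3: no outgoing edges from {n32}; recursion stops.
SUM(hops) = 0 + 1 + 2 = 3.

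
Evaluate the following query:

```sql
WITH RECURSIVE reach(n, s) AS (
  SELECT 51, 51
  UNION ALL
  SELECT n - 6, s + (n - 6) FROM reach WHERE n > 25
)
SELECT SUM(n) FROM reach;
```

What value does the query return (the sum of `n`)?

Base: n=51, s=51.
Iteration 1: 51 > 25 holds -> n = 51 - 6 = 45, s = 51 + 45 = 96.
Iteration 2: 45 > 25 holds -> n = 45 - 6 = 39, s = 96 + 39 = 135.
Iteration 3: 39 > 25 holds -> n = 39 - 6 = 33, s = 135 + 33 = 168.
Iteration 4: 33 > 25 holds -> n = 33 - 6 = 27, s = 168 + 27 = 195.
Iteration 5: 27 > 25 holds -> n = 27 - 6 = 21, s = 195 + 21 = 216.
Iteration 6: 21 > 25 fails; recursion stops.
SUM(n) = 51 + 45 + 39 + 33 + 27 + 21 = 216.

216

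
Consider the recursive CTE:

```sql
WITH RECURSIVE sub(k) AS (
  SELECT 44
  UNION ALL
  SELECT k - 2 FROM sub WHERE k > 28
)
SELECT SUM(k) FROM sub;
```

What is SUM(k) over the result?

324

Base: k=44.
Iteration 1: 44 > 28 holds -> k = 44 - 2 = 42.
Iteration 2: 42 > 28 holds -> k = 42 - 2 = 40.
Iteration 3: 40 > 28 holds -> k = 40 - 2 = 38.
Iteration 4: 38 > 28 holds -> k = 38 - 2 = 36.
Iteration 5: 36 > 28 holds -> k = 36 - 2 = 34.
Iteration 6: 34 > 28 holds -> k = 34 - 2 = 32.
Iteration 7: 32 > 28 holds -> k = 32 - 2 = 30.
Iteration 8: 30 > 28 holds -> k = 30 - 2 = 28.
Iteration 9: 28 > 28 fails; recursion stops.
SUM(k) = 44 + 42 + 40 + 38 + 36 + 34 + 32 + 30 + 28 = 324.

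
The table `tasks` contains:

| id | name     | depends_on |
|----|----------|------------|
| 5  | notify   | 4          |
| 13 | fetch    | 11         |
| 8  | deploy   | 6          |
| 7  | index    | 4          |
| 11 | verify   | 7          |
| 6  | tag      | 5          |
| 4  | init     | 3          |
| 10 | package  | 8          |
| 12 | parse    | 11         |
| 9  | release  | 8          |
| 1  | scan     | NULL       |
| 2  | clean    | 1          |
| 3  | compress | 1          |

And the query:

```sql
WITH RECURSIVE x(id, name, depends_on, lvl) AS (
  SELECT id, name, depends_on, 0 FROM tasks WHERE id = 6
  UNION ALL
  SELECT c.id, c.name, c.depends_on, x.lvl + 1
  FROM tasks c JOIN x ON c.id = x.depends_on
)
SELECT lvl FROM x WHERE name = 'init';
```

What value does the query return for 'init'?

Base: id=6 (tag), depends_on=5, lvl 0.
Iteration 1: join on id=5 -> notify (id 5, depends_on=4, lvl 1).
Iteration 2: join on id=4 -> init (id 4, depends_on=3, lvl 2).
Iteration 3: join on id=3 -> compress (id 3, depends_on=1, lvl 3).
Iteration 4: join on id=1 -> scan (id 1, depends_on=NULL, lvl 4).
Iteration 5: depends_on is NULL; no match; recursion stops.

2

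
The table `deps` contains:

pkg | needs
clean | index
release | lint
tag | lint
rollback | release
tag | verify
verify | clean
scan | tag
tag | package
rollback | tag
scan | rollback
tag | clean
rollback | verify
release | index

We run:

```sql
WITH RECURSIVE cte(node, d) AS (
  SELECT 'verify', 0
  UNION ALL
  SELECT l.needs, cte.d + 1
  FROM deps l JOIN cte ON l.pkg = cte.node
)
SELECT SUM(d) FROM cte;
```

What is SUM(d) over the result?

Base: (verify, d=0).
Iteration 1: edges from {verify} -> (clean, d=1).
Iteration 2: edges from {clean} -> (index, d=2).
Iteration 3: no outgoing edges from {index}; recursion stops.
SUM(d) = 0 + 1 + 2 = 3.

3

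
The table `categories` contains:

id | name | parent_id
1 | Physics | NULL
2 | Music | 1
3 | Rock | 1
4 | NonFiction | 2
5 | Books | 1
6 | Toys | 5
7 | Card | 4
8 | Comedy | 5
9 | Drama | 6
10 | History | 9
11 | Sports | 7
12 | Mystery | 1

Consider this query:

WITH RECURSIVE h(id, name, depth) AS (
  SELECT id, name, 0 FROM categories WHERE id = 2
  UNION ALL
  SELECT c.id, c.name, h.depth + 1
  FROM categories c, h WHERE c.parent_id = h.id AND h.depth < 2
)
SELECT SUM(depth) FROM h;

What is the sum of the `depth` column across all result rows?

3

Base: id=2 (Music) at depth 0.
Iteration 1: rows with parent_id in {2} -> NonFiction (id 4, depth 1).
Iteration 2: rows with parent_id in {4} -> Card (id 7, depth 2).
Iteration 3: depth < 2 fails for all current rows; recursion stops.
SUM(depth) = 0 + 1 + 2 = 3.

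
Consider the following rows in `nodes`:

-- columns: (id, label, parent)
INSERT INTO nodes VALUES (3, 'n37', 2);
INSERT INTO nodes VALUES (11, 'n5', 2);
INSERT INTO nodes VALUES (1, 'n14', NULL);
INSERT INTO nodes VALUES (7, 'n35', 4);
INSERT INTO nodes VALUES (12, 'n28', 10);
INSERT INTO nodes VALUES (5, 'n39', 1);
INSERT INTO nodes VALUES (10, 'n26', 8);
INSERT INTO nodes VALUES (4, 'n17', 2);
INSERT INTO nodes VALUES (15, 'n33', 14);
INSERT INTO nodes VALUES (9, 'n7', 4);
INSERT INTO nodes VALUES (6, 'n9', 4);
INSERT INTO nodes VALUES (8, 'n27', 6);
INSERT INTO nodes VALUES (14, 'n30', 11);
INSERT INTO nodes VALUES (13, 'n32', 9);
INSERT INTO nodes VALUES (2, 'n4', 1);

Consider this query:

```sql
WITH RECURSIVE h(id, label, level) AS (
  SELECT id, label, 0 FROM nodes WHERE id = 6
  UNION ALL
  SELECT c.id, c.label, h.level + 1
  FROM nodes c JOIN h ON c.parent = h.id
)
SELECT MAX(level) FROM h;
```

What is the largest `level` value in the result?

Base: id=6 (n9) at level 0.
Iteration 1: rows with parent in {6} -> n27 (id 8, level 1).
Iteration 2: rows with parent in {8} -> n26 (id 10, level 2).
Iteration 3: rows with parent in {10} -> n28 (id 12, level 3).
Iteration 4: no rows with parent in {12}; recursion stops.
level values: 0, 1, 2, 3; the maximum is 3.

3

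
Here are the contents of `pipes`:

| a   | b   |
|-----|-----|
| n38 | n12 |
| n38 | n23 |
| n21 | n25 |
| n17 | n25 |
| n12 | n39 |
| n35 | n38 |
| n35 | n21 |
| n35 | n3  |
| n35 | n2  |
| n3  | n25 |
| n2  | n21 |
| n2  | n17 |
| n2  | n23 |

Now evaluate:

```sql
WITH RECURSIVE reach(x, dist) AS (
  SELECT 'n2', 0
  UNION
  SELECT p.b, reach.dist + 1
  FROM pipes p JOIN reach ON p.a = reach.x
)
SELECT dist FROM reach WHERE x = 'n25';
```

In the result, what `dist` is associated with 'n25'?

Base: (n2, dist=0).
Iteration 1: edges from {n2} -> (n17, dist=1), (n21, dist=1), (n23, dist=1).
Iteration 2: edges from {n17,n21,n23} -> (n25, dist=2). [UNION drops 1 duplicate row(s)]
Iteration 3: no outgoing edges from {n25}; recursion stops.

2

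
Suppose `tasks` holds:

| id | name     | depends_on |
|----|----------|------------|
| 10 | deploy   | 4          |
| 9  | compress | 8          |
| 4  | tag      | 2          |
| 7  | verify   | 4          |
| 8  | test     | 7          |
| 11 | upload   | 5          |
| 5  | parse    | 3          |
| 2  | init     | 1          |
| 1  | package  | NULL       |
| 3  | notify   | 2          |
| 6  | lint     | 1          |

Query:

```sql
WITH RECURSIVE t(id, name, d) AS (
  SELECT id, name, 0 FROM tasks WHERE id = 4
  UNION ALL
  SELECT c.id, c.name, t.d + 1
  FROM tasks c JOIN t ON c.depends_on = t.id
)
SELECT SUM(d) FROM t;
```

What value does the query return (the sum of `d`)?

7

Base: id=4 (tag) at d 0.
Iteration 1: rows with depends_on in {4} -> verify (id 7, d 1), deploy (id 10, d 1).
Iteration 2: rows with depends_on in {7,10} -> test (id 8, d 2).
Iteration 3: rows with depends_on in {8} -> compress (id 9, d 3).
Iteration 4: no rows with depends_on in {9}; recursion stops.
SUM(d) = 0 + 1 + 1 + 2 + 3 = 7.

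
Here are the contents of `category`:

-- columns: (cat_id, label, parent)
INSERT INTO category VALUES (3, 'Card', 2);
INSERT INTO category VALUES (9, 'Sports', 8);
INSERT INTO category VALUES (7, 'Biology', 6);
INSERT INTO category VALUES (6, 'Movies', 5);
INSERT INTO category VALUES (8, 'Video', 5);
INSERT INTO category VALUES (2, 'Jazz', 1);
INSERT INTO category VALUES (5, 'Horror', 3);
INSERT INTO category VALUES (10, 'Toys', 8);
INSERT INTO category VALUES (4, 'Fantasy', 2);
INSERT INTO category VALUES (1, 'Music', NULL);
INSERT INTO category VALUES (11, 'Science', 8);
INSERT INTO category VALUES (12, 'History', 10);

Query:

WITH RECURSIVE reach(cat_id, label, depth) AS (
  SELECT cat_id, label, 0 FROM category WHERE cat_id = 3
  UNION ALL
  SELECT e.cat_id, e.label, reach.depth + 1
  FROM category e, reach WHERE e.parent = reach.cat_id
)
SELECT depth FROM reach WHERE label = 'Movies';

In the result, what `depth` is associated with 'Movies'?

Base: cat_id=3 (Card) at depth 0.
Iteration 1: rows with parent in {3} -> Horror (id 5, depth 1).
Iteration 2: rows with parent in {5} -> Movies (id 6, depth 2), Video (id 8, depth 2).
Iteration 3: rows with parent in {6,8} -> Biology (id 7, depth 3), Sports (id 9, depth 3), Toys (id 10, depth 3), Science (id 11, depth 3).
Iteration 4: rows with parent in {7,9,10,11} -> History (id 12, depth 4).
Iteration 5: no rows with parent in {12}; recursion stops.

2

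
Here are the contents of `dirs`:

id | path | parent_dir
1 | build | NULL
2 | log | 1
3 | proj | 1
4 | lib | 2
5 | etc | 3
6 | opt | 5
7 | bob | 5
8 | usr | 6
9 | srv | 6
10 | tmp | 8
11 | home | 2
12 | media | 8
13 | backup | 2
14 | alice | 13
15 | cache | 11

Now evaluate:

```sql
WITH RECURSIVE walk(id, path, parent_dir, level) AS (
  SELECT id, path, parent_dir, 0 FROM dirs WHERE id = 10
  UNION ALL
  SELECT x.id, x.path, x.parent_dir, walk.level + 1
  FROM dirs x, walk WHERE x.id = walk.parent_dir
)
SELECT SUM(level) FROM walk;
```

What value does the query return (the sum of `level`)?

Base: id=10 (tmp), parent_dir=8, level 0.
Iteration 1: join on id=8 -> usr (id 8, parent_dir=6, level 1).
Iteration 2: join on id=6 -> opt (id 6, parent_dir=5, level 2).
Iteration 3: join on id=5 -> etc (id 5, parent_dir=3, level 3).
Iteration 4: join on id=3 -> proj (id 3, parent_dir=1, level 4).
Iteration 5: join on id=1 -> build (id 1, parent_dir=NULL, level 5).
Iteration 6: parent_dir is NULL; no match; recursion stops.
SUM(level) = 0 + 1 + 2 + 3 + 4 + 5 = 15.

15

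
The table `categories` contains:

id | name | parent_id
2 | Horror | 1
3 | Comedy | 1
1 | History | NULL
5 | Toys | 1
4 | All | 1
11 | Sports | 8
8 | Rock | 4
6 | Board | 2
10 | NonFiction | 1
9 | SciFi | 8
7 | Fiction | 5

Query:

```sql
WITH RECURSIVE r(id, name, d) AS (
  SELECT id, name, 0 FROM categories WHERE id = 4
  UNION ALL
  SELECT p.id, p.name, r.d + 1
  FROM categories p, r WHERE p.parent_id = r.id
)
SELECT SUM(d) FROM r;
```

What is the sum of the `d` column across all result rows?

Base: id=4 (All) at d 0.
Iteration 1: rows with parent_id in {4} -> Rock (id 8, d 1).
Iteration 2: rows with parent_id in {8} -> SciFi (id 9, d 2), Sports (id 11, d 2).
Iteration 3: no rows with parent_id in {9,11}; recursion stops.
SUM(d) = 0 + 1 + 2 + 2 = 5.

5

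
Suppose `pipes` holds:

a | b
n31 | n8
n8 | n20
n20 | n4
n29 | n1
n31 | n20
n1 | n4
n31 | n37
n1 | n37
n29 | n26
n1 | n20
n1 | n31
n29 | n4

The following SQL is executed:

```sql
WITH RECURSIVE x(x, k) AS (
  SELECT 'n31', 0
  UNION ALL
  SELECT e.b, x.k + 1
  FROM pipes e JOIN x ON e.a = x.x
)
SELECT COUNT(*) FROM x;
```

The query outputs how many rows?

7

Base: (n31, k=0).
Iteration 1: edges from {n31} -> (n20, k=1), (n37, k=1), (n8, k=1).
Iteration 2: edges from {n20,n37,n8} -> (n20, k=2), (n4, k=2).
Iteration 3: edges from {n20,n4} -> (n4, k=3).
Iteration 4: no outgoing edges from {n4}; recursion stops.
Total rows emitted: 7.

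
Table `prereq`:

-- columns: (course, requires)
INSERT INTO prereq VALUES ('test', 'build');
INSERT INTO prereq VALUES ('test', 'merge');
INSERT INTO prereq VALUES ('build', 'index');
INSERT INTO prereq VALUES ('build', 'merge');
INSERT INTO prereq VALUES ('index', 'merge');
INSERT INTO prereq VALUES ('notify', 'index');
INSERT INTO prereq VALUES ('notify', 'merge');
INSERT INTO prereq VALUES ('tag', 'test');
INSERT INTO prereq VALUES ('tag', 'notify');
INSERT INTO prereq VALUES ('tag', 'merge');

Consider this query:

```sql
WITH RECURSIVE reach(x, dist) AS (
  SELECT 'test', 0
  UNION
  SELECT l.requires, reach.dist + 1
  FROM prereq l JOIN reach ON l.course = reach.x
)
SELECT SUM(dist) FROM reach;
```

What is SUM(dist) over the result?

9

Base: (test, dist=0).
Iteration 1: edges from {test} -> (build, dist=1), (merge, dist=1).
Iteration 2: edges from {build,merge} -> (index, dist=2), (merge, dist=2).
Iteration 3: edges from {index,merge} -> (merge, dist=3).
Iteration 4: no outgoing edges from {merge}; recursion stops.
SUM(dist) = 0 + 1 + 1 + 2 + 2 + 3 = 9.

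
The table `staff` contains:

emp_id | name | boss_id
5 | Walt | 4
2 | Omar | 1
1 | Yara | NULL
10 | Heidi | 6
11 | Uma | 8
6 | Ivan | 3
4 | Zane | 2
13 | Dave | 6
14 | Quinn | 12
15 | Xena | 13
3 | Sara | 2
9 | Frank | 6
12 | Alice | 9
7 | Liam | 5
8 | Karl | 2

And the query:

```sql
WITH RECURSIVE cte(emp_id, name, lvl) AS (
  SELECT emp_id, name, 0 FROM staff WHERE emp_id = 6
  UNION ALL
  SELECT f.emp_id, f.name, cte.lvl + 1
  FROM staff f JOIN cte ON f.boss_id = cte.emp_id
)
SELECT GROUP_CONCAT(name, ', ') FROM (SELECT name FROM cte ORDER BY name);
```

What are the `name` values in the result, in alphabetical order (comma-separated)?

Alice, Dave, Frank, Heidi, Ivan, Quinn, Xena

Base: emp_id=6 (Ivan) at lvl 0.
Iteration 1: rows with boss_id in {6} -> Frank (id 9, lvl 1), Heidi (id 10, lvl 1), Dave (id 13, lvl 1).
Iteration 2: rows with boss_id in {9,10,13} -> Alice (id 12, lvl 2), Xena (id 15, lvl 2).
Iteration 3: rows with boss_id in {12,15} -> Quinn (id 14, lvl 3).
Iteration 4: no rows with boss_id in {14}; recursion stops.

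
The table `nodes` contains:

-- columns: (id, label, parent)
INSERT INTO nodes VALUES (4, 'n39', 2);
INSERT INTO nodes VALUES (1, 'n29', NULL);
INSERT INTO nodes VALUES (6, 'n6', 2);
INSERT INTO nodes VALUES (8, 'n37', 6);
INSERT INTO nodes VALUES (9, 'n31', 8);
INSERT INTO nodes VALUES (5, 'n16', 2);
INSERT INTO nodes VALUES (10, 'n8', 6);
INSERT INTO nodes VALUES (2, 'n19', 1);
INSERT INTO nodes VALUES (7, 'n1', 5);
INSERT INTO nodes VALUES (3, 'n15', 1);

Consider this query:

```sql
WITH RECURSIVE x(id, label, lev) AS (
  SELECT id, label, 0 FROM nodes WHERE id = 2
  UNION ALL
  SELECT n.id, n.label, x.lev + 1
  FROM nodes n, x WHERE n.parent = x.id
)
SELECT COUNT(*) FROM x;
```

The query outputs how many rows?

8

Base: id=2 (n19) at lev 0.
Iteration 1: rows with parent in {2} -> n39 (id 4, lev 1), n16 (id 5, lev 1), n6 (id 6, lev 1).
Iteration 2: rows with parent in {4,5,6} -> n1 (id 7, lev 2), n37 (id 8, lev 2), n8 (id 10, lev 2).
Iteration 3: rows with parent in {7,8,10} -> n31 (id 9, lev 3).
Iteration 4: no rows with parent in {9}; recursion stops.
Total rows emitted: 8.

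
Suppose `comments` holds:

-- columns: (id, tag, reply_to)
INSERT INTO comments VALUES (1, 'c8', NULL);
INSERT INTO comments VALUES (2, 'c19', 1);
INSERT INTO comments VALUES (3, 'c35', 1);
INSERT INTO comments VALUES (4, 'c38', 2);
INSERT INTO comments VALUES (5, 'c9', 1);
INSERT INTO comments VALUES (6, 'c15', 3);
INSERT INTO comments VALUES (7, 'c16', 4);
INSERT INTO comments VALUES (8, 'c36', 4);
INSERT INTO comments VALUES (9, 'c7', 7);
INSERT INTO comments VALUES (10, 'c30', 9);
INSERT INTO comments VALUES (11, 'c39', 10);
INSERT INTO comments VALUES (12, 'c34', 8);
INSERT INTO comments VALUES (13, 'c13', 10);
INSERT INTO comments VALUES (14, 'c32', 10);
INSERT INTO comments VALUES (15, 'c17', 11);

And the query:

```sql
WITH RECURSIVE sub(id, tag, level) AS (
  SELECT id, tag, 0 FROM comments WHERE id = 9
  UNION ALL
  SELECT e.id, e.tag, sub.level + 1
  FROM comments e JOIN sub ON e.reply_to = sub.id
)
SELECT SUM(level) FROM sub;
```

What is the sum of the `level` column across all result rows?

10

Base: id=9 (c7) at level 0.
Iteration 1: rows with reply_to in {9} -> c30 (id 10, level 1).
Iteration 2: rows with reply_to in {10} -> c39 (id 11, level 2), c13 (id 13, level 2), c32 (id 14, level 2).
Iteration 3: rows with reply_to in {11,13,14} -> c17 (id 15, level 3).
Iteration 4: no rows with reply_to in {15}; recursion stops.
SUM(level) = 0 + 1 + 2 + 2 + 2 + 3 = 10.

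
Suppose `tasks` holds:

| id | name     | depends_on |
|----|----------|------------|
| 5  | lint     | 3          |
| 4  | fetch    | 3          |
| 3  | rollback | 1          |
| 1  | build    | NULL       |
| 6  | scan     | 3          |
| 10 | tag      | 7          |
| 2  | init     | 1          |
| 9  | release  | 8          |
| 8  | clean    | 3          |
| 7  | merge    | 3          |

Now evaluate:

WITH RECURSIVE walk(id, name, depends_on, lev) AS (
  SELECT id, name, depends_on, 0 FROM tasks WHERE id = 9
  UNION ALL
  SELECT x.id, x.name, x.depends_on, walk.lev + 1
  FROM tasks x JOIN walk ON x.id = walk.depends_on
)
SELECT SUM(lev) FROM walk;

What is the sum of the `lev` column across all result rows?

6

Base: id=9 (release), depends_on=8, lev 0.
Iteration 1: join on id=8 -> clean (id 8, depends_on=3, lev 1).
Iteration 2: join on id=3 -> rollback (id 3, depends_on=1, lev 2).
Iteration 3: join on id=1 -> build (id 1, depends_on=NULL, lev 3).
Iteration 4: depends_on is NULL; no match; recursion stops.
SUM(lev) = 0 + 1 + 2 + 3 = 6.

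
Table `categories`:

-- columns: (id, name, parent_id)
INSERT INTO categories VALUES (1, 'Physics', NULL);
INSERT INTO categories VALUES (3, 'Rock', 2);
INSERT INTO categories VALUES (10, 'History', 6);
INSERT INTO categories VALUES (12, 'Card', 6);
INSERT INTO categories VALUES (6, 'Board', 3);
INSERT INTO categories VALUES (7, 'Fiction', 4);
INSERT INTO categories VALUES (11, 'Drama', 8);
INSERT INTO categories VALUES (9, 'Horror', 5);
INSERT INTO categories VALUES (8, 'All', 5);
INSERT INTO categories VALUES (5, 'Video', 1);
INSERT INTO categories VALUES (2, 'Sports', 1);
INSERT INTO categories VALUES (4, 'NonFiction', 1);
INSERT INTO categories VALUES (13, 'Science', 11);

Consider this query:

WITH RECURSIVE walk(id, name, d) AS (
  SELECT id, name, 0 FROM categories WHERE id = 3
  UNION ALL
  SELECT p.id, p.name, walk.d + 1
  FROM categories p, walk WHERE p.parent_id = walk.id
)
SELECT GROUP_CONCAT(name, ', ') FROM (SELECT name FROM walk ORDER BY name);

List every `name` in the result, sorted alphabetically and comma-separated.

Board, Card, History, Rock

Base: id=3 (Rock) at d 0.
Iteration 1: rows with parent_id in {3} -> Board (id 6, d 1).
Iteration 2: rows with parent_id in {6} -> History (id 10, d 2), Card (id 12, d 2).
Iteration 3: no rows with parent_id in {10,12}; recursion stops.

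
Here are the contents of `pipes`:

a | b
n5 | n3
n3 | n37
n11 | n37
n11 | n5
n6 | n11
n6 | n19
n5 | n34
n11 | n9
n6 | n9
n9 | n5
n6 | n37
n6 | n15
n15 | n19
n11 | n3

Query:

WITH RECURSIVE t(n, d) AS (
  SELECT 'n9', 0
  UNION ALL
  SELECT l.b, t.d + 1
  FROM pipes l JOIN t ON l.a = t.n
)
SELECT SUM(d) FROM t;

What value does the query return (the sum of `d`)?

8

Base: (n9, d=0).
Iteration 1: edges from {n9} -> (n5, d=1).
Iteration 2: edges from {n5} -> (n3, d=2), (n34, d=2).
Iteration 3: edges from {n3,n34} -> (n37, d=3).
Iteration 4: no outgoing edges from {n37}; recursion stops.
SUM(d) = 0 + 1 + 2 + 2 + 3 = 8.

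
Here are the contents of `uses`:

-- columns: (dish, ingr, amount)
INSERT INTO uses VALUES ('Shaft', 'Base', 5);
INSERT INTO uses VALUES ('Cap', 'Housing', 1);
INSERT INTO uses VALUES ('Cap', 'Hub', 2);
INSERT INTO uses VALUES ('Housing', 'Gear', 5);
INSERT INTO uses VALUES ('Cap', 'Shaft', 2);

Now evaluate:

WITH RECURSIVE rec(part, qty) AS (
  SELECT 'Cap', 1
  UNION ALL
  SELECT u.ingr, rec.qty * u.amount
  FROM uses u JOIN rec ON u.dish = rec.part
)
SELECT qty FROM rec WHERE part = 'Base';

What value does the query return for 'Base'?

10

Base: (Cap, qty=1).
Iteration 1: components of {Cap} -> Housing = 1*1 = 1, Hub = 1*2 = 2, Shaft = 1*2 = 2.
Iteration 2: components of {Housing,Hub,Shaft} -> Base = 2*5 = 10, Gear = 1*5 = 5.
Iteration 3: no further components; recursion stops.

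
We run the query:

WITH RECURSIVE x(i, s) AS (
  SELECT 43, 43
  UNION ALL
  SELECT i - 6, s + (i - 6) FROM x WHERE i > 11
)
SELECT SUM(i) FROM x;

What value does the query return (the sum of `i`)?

175

Base: i=43, s=43.
Iteration 1: 43 > 11 holds -> i = 43 - 6 = 37, s = 43 + 37 = 80.
Iteration 2: 37 > 11 holds -> i = 37 - 6 = 31, s = 80 + 31 = 111.
Iteration 3: 31 > 11 holds -> i = 31 - 6 = 25, s = 111 + 25 = 136.
Iteration 4: 25 > 11 holds -> i = 25 - 6 = 19, s = 136 + 19 = 155.
Iteration 5: 19 > 11 holds -> i = 19 - 6 = 13, s = 155 + 13 = 168.
Iteration 6: 13 > 11 holds -> i = 13 - 6 = 7, s = 168 + 7 = 175.
Iteration 7: 7 > 11 fails; recursion stops.
SUM(i) = 43 + 37 + 31 + 25 + 19 + 13 + 7 = 175.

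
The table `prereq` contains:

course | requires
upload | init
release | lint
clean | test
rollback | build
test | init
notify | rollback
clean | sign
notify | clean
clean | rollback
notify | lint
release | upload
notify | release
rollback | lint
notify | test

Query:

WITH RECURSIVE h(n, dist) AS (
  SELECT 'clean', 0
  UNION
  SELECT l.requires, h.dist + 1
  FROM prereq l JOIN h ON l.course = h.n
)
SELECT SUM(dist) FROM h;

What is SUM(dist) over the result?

Base: (clean, dist=0).
Iteration 1: edges from {clean} -> (rollback, dist=1), (sign, dist=1), (test, dist=1).
Iteration 2: edges from {rollback,sign,test} -> (build, dist=2), (init, dist=2), (lint, dist=2).
Iteration 3: no outgoing edges from {build,init,lint}; recursion stops.
SUM(dist) = 0 + 1 + 1 + 1 + 2 + 2 + 2 = 9.

9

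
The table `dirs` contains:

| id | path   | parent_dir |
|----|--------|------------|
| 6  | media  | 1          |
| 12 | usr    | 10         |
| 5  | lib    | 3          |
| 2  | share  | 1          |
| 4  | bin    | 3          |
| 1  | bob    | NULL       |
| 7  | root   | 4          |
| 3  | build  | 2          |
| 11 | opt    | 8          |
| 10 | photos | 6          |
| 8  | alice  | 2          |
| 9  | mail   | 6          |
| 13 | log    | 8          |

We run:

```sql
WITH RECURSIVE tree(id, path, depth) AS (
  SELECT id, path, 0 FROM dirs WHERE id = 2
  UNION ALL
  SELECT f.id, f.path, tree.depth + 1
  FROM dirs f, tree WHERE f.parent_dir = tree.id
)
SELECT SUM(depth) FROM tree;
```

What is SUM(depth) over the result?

Base: id=2 (share) at depth 0.
Iteration 1: rows with parent_dir in {2} -> build (id 3, depth 1), alice (id 8, depth 1).
Iteration 2: rows with parent_dir in {3,8} -> bin (id 4, depth 2), lib (id 5, depth 2), opt (id 11, depth 2), log (id 13, depth 2).
Iteration 3: rows with parent_dir in {4,5,11,13} -> root (id 7, depth 3).
Iteration 4: no rows with parent_dir in {7}; recursion stops.
SUM(depth) = 0 + 1 + 1 + 2 + 2 + 2 + 2 + 3 = 13.

13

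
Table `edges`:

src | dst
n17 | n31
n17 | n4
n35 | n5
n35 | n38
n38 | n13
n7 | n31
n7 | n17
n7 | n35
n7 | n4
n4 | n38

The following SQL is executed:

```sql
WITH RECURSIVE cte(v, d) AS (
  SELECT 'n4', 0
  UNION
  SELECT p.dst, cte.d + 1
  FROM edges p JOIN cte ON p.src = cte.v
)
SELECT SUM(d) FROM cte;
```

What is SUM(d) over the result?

3

Base: (n4, d=0).
Iteration 1: edges from {n4} -> (n38, d=1).
Iteration 2: edges from {n38} -> (n13, d=2).
Iteration 3: no outgoing edges from {n13}; recursion stops.
SUM(d) = 0 + 1 + 2 = 3.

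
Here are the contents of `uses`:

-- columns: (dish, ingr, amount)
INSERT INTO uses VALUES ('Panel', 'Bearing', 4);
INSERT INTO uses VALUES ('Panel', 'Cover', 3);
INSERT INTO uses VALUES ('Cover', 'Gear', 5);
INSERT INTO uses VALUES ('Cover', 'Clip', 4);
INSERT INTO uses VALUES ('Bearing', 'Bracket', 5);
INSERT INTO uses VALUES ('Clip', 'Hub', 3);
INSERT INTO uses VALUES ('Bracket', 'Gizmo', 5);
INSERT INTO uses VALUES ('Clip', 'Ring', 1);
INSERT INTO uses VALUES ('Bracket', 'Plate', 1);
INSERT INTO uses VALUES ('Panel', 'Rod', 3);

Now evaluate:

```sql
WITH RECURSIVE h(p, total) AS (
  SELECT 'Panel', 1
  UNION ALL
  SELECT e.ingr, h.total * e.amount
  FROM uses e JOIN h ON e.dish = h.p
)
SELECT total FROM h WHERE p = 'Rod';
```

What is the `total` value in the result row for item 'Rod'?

Base: (Panel, total=1).
Iteration 1: components of {Panel} -> Bearing = 1*4 = 4, Cover = 1*3 = 3, Rod = 1*3 = 3.
Iteration 2: components of {Bearing,Cover,Rod} -> Bracket = 4*5 = 20, Clip = 3*4 = 12, Gear = 3*5 = 15.
Iteration 3: components of {Bracket,Clip,Gear} -> Gizmo = 20*5 = 100, Hub = 12*3 = 36, Plate = 20*1 = 20, Ring = 12*1 = 12.
Iteration 4: no further components; recursion stops.

3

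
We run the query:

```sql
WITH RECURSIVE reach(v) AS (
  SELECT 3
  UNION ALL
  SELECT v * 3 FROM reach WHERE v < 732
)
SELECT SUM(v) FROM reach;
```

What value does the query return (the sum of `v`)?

3279

Base: v=3.
Iteration 1: 3 < 732 holds -> v = 3 * 3 = 9.
Iteration 2: 9 < 732 holds -> v = 9 * 3 = 27.
Iteration 3: 27 < 732 holds -> v = 27 * 3 = 81.
Iteration 4: 81 < 732 holds -> v = 81 * 3 = 243.
Iteration 5: 243 < 732 holds -> v = 243 * 3 = 729.
Iteration 6: 729 < 732 holds -> v = 729 * 3 = 2187.
Iteration 7: 2187 < 732 fails; recursion stops.
SUM(v) = 3 + 9 + 27 + 81 + 243 + 729 + 2187 = 3279.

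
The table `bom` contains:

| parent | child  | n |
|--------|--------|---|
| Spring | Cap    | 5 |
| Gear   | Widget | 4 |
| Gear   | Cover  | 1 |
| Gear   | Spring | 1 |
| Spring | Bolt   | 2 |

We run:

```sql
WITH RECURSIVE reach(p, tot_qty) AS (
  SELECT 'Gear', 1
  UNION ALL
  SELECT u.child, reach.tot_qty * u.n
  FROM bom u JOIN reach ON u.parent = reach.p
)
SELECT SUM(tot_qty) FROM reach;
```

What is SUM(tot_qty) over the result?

14

Base: (Gear, tot_qty=1).
Iteration 1: components of {Gear} -> Cover = 1*1 = 1, Spring = 1*1 = 1, Widget = 1*4 = 4.
Iteration 2: components of {Cover,Spring,Widget} -> Bolt = 1*2 = 2, Cap = 1*5 = 5.
Iteration 3: no further components; recursion stops.
SUM(tot_qty) = 1 + 1 + 1 + 4 + 2 + 5 = 14.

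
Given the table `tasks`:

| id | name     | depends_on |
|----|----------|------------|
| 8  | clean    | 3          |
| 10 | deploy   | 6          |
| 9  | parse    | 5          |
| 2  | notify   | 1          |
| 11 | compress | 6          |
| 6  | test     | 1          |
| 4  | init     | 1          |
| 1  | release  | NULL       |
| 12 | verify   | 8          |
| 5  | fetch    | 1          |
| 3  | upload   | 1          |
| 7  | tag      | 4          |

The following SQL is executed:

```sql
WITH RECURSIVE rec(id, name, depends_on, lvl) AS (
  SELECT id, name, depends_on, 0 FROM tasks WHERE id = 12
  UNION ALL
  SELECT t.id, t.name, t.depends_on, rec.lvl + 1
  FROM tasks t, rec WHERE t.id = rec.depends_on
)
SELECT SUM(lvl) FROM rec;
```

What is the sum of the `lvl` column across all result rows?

Base: id=12 (verify), depends_on=8, lvl 0.
Iteration 1: join on id=8 -> clean (id 8, depends_on=3, lvl 1).
Iteration 2: join on id=3 -> upload (id 3, depends_on=1, lvl 2).
Iteration 3: join on id=1 -> release (id 1, depends_on=NULL, lvl 3).
Iteration 4: depends_on is NULL; no match; recursion stops.
SUM(lvl) = 0 + 1 + 2 + 3 = 6.

6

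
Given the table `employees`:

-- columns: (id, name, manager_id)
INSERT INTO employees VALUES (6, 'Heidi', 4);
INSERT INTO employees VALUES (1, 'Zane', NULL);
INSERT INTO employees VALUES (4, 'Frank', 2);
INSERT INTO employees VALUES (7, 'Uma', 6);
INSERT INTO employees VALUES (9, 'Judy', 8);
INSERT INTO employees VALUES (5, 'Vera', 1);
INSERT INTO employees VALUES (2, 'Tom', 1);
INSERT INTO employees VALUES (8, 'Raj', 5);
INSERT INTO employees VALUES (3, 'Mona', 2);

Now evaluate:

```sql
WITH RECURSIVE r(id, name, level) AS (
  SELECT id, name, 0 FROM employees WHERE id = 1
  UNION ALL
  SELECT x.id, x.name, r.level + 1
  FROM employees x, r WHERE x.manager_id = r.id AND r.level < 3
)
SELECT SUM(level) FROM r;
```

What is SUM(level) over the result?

Base: id=1 (Zane) at level 0.
Iteration 1: rows with manager_id in {1} -> Tom (id 2, level 1), Vera (id 5, level 1).
Iteration 2: rows with manager_id in {2,5} -> Mona (id 3, level 2), Frank (id 4, level 2), Raj (id 8, level 2).
Iteration 3: rows with manager_id in {3,4,8} -> Heidi (id 6, level 3), Judy (id 9, level 3).
Iteration 4: level < 3 fails for all current rows; recursion stops.
SUM(level) = 0 + 1 + 1 + 2 + 2 + 2 + 3 + 3 = 14.

14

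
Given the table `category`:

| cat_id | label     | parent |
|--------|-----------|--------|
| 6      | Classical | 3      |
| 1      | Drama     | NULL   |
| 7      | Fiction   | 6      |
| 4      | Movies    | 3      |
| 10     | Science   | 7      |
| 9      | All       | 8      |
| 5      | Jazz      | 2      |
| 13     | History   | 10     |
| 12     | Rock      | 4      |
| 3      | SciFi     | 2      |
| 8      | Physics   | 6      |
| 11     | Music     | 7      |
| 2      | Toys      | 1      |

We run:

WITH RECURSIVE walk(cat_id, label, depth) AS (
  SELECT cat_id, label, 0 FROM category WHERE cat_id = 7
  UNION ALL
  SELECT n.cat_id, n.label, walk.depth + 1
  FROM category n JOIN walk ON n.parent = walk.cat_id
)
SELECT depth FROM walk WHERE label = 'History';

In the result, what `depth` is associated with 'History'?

Base: cat_id=7 (Fiction) at depth 0.
Iteration 1: rows with parent in {7} -> Science (id 10, depth 1), Music (id 11, depth 1).
Iteration 2: rows with parent in {10,11} -> History (id 13, depth 2).
Iteration 3: no rows with parent in {13}; recursion stops.

2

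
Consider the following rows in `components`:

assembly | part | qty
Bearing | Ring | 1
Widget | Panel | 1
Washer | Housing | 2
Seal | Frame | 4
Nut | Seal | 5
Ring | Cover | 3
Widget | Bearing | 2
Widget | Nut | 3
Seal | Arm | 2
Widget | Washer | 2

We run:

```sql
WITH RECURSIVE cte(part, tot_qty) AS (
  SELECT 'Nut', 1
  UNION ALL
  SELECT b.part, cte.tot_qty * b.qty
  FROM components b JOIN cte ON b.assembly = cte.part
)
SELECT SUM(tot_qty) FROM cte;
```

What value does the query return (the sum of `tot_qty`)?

36

Base: (Nut, tot_qty=1).
Iteration 1: components of {Nut} -> Seal = 1*5 = 5.
Iteration 2: components of {Seal} -> Arm = 5*2 = 10, Frame = 5*4 = 20.
Iteration 3: no further components; recursion stops.
SUM(tot_qty) = 1 + 5 + 10 + 20 = 36.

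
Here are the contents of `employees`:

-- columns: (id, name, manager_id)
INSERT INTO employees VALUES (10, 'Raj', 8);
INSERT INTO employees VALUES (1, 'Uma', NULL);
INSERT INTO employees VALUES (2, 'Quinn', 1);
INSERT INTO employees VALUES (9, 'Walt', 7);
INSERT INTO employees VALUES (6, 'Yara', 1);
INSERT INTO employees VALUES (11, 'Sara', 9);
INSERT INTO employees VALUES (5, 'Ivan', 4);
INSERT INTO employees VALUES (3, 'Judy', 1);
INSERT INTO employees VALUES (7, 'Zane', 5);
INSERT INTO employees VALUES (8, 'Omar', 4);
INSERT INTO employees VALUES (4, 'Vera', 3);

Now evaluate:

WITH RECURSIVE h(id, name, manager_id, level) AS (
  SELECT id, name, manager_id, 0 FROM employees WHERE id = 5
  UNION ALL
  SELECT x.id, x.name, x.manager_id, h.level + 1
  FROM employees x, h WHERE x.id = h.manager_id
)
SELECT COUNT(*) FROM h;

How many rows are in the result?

4

Base: id=5 (Ivan), manager_id=4, level 0.
Iteration 1: join on id=4 -> Vera (id 4, manager_id=3, level 1).
Iteration 2: join on id=3 -> Judy (id 3, manager_id=1, level 2).
Iteration 3: join on id=1 -> Uma (id 1, manager_id=NULL, level 3).
Iteration 4: manager_id is NULL; no match; recursion stops.
Total rows emitted: 4.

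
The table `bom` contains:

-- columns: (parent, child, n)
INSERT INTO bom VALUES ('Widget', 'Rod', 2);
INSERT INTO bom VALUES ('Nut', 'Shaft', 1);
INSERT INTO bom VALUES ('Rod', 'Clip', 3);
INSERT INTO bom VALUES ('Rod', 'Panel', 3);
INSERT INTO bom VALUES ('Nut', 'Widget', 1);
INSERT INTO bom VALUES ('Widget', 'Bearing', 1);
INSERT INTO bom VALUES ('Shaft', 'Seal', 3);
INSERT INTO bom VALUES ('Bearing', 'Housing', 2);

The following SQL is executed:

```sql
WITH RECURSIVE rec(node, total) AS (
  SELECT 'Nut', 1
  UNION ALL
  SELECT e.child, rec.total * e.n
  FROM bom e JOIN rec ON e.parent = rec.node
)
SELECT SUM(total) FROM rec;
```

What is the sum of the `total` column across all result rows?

Base: (Nut, total=1).
Iteration 1: components of {Nut} -> Shaft = 1*1 = 1, Widget = 1*1 = 1.
Iteration 2: components of {Shaft,Widget} -> Bearing = 1*1 = 1, Rod = 1*2 = 2, Seal = 1*3 = 3.
Iteration 3: components of {Bearing,Rod,Seal} -> Clip = 2*3 = 6, Housing = 1*2 = 2, Panel = 2*3 = 6.
Iteration 4: no further components; recursion stops.
SUM(total) = 1 + 1 + 1 + 2 + 1 + 3 + 6 + 6 + 2 = 23.

23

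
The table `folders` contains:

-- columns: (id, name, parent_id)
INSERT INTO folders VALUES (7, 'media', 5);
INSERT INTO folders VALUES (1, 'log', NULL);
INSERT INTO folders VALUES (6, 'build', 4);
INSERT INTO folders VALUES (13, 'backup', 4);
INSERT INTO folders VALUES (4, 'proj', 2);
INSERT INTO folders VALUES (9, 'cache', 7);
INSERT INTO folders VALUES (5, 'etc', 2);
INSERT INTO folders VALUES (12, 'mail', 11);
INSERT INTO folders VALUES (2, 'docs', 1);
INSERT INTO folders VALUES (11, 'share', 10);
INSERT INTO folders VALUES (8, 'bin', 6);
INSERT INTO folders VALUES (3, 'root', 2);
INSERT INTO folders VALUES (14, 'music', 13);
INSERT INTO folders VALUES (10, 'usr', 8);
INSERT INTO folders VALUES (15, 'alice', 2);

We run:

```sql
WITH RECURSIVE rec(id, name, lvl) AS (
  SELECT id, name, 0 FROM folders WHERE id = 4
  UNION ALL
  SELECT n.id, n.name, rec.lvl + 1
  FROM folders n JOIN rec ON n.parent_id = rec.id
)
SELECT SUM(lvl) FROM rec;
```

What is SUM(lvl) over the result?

18

Base: id=4 (proj) at lvl 0.
Iteration 1: rows with parent_id in {4} -> build (id 6, lvl 1), backup (id 13, lvl 1).
Iteration 2: rows with parent_id in {6,13} -> bin (id 8, lvl 2), music (id 14, lvl 2).
Iteration 3: rows with parent_id in {8,14} -> usr (id 10, lvl 3).
Iteration 4: rows with parent_id in {10} -> share (id 11, lvl 4).
Iteration 5: rows with parent_id in {11} -> mail (id 12, lvl 5).
Iteration 6: no rows with parent_id in {12}; recursion stops.
SUM(lvl) = 0 + 1 + 1 + 2 + 2 + 3 + 4 + 5 = 18.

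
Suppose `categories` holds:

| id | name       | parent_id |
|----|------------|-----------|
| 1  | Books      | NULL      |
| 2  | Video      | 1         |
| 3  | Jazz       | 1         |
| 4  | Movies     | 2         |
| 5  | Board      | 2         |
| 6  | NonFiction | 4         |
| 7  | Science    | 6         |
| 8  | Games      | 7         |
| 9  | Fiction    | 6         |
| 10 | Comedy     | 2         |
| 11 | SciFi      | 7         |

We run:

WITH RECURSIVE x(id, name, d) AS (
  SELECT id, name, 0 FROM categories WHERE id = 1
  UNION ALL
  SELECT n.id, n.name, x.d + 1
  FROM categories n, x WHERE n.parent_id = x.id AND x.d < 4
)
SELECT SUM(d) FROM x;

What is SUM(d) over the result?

19

Base: id=1 (Books) at d 0.
Iteration 1: rows with parent_id in {1} -> Video (id 2, d 1), Jazz (id 3, d 1).
Iteration 2: rows with parent_id in {2,3} -> Movies (id 4, d 2), Board (id 5, d 2), Comedy (id 10, d 2).
Iteration 3: rows with parent_id in {4,5,10} -> NonFiction (id 6, d 3).
Iteration 4: rows with parent_id in {6} -> Science (id 7, d 4), Fiction (id 9, d 4).
Iteration 5: d < 4 fails for all current rows; recursion stops.
SUM(d) = 0 + 1 + 1 + 2 + 2 + 2 + 3 + 4 + 4 = 19.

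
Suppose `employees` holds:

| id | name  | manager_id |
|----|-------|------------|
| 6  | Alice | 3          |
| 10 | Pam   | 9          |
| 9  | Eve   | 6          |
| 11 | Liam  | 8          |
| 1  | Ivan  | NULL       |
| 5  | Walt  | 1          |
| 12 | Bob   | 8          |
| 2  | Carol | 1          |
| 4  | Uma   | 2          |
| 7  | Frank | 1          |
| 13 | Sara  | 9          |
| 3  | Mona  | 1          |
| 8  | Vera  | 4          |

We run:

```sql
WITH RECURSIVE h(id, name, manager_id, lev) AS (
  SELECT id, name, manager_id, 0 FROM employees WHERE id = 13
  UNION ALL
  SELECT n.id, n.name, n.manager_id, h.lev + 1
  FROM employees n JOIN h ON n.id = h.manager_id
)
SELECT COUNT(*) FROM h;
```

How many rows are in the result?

Base: id=13 (Sara), manager_id=9, lev 0.
Iteration 1: join on id=9 -> Eve (id 9, manager_id=6, lev 1).
Iteration 2: join on id=6 -> Alice (id 6, manager_id=3, lev 2).
Iteration 3: join on id=3 -> Mona (id 3, manager_id=1, lev 3).
Iteration 4: join on id=1 -> Ivan (id 1, manager_id=NULL, lev 4).
Iteration 5: manager_id is NULL; no match; recursion stops.
Total rows emitted: 5.

5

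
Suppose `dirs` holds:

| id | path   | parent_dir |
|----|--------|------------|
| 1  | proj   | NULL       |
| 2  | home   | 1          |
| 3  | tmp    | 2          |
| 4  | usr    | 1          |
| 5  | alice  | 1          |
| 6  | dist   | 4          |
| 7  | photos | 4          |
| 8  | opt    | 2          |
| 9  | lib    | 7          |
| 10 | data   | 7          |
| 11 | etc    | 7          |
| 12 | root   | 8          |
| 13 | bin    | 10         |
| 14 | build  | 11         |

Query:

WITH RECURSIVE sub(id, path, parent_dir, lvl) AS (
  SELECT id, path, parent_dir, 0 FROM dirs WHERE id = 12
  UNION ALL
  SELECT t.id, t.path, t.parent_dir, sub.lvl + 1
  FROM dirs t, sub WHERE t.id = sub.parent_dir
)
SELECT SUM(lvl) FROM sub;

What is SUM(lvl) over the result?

Base: id=12 (root), parent_dir=8, lvl 0.
Iteration 1: join on id=8 -> opt (id 8, parent_dir=2, lvl 1).
Iteration 2: join on id=2 -> home (id 2, parent_dir=1, lvl 2).
Iteration 3: join on id=1 -> proj (id 1, parent_dir=NULL, lvl 3).
Iteration 4: parent_dir is NULL; no match; recursion stops.
SUM(lvl) = 0 + 1 + 2 + 3 = 6.

6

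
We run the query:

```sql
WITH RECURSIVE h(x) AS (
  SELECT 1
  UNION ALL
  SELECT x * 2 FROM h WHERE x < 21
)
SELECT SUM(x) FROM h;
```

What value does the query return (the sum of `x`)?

Base: x=1.
Iteration 1: 1 < 21 holds -> x = 1 * 2 = 2.
Iteration 2: 2 < 21 holds -> x = 2 * 2 = 4.
Iteration 3: 4 < 21 holds -> x = 4 * 2 = 8.
Iteration 4: 8 < 21 holds -> x = 8 * 2 = 16.
Iteration 5: 16 < 21 holds -> x = 16 * 2 = 32.
Iteration 6: 32 < 21 fails; recursion stops.
SUM(x) = 1 + 2 + 4 + 8 + 16 + 32 = 63.

63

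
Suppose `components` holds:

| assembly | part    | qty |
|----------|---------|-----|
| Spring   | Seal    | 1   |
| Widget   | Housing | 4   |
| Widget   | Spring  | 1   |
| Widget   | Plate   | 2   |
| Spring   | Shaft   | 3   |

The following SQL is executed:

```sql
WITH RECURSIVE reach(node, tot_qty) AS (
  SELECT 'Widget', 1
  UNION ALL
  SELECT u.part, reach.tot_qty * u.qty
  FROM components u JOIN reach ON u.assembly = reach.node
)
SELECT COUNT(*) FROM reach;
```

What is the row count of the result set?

Base: (Widget, tot_qty=1).
Iteration 1: components of {Widget} -> Housing = 1*4 = 4, Plate = 1*2 = 2, Spring = 1*1 = 1.
Iteration 2: components of {Housing,Plate,Spring} -> Seal = 1*1 = 1, Shaft = 1*3 = 3.
Iteration 3: no further components; recursion stops.
Total rows emitted: 6.

6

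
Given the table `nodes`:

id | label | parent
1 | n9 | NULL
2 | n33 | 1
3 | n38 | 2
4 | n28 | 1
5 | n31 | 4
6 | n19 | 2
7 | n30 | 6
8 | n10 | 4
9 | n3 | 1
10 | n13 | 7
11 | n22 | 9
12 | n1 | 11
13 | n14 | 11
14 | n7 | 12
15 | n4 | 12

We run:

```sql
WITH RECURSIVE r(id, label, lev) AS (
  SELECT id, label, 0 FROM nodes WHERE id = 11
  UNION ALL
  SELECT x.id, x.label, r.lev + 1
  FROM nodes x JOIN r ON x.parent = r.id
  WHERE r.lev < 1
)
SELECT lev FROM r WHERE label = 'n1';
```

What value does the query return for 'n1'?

Base: id=11 (n22) at lev 0.
Iteration 1: rows with parent in {11} -> n1 (id 12, lev 1), n14 (id 13, lev 1).
Iteration 2: lev < 1 fails for all current rows; recursion stops.

1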